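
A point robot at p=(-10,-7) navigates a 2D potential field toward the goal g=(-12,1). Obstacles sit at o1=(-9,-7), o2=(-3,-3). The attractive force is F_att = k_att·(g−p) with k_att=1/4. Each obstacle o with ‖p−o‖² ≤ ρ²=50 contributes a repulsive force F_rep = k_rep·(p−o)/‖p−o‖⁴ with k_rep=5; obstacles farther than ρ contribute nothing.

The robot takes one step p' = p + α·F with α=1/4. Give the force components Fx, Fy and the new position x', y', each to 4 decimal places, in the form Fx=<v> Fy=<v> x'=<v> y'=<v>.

Fx=-5.5000 Fy=2.0000 x'=-11.3750 y'=-6.5000

F_att = 1/4·(g−p) = 1/4·(-2,8) = (-0.5000,2.0000)
o1: d²=1 ≤ ρ²=50; F_rep = 5·(-1,0)/1² = (-5.0000,0.0000)
o2: d²=65 > ρ²=50 → inactive
F = F_att + ΣF_rep = (-5.5000,2.0000)
p' = p + 1/4·F = (-11.3750,-6.5000)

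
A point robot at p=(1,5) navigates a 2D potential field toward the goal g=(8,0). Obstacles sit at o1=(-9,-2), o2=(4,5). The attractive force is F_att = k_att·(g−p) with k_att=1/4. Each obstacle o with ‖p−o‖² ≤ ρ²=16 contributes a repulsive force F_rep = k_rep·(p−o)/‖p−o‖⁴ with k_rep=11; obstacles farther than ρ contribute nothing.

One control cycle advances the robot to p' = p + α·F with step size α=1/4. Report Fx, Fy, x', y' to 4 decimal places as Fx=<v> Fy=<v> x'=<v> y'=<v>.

F_att = 1/4·(g−p) = 1/4·(7,-5) = (1.7500,-1.2500)
o1: d²=149 > ρ²=16 → inactive
o2: d²=9 ≤ ρ²=16; F_rep = 11·(-3,0)/9² = (-0.4074,0.0000)
F = F_att + ΣF_rep = (1.3426,-1.2500)
p' = p + 1/4·F = (1.3356,4.6875)

Fx=1.3426 Fy=-1.2500 x'=1.3356 y'=4.6875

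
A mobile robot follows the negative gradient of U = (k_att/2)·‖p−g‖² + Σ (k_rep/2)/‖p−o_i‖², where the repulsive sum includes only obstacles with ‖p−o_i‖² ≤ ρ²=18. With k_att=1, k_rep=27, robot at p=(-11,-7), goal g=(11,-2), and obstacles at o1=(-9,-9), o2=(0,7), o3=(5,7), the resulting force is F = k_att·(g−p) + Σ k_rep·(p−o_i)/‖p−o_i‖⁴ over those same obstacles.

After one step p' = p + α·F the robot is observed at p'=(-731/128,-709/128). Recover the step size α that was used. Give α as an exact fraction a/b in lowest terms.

F_att = 1·(g−p) = 1·(22,5) = (22.0000,5.0000)
o1: d²=8 ≤ ρ²=18; F_rep = 27·(-2,2)/8² = (-0.8438,0.8438)
o2: d²=317 > ρ²=18 → inactive
o3: d²=452 > ρ²=18 → inactive
F = F_att + ΣF_rep = (21.1562,5.8438)
Δp = p'−p = (5.2891,1.4609); α = Δx/Fx = (677/128) / (677/32) = 1/4
check: Δy/Fy = (187/128) / (187/32) = 1/4 ✓

α = 1/4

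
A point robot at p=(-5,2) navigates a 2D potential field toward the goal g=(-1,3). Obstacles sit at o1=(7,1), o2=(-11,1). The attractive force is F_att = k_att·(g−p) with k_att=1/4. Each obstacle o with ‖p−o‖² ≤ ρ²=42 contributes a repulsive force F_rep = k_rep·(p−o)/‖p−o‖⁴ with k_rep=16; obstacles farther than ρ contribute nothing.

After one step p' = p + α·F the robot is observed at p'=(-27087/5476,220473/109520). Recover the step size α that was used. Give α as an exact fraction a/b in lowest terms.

α = 1/20

F_att = 1/4·(g−p) = 1/4·(4,1) = (1.0000,0.2500)
o1: d²=145 > ρ²=42 → inactive
o2: d²=37 ≤ ρ²=42; F_rep = 16·(6,1)/37² = (0.0701,0.0117)
F = F_att + ΣF_rep = (1.0701,0.2617)
Δp = p'−p = (0.0535,0.0131); α = Δx/Fx = (293/5476) / (1465/1369) = 1/20
check: Δy/Fy = (1433/109520) / (1433/5476) = 1/20 ✓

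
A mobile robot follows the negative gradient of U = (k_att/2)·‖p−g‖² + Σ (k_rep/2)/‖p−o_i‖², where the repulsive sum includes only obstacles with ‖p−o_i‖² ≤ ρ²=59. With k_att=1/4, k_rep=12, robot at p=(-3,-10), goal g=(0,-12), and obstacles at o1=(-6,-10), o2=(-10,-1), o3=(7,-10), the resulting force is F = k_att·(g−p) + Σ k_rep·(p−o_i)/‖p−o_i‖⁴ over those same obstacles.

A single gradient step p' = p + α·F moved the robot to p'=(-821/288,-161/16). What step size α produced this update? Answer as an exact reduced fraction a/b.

α = 1/8

F_att = 1/4·(g−p) = 1/4·(3,-2) = (0.7500,-0.5000)
o1: d²=9 ≤ ρ²=59; F_rep = 12·(3,0)/9² = (0.4444,0.0000)
o2: d²=130 > ρ²=59 → inactive
o3: d²=100 > ρ²=59 → inactive
F = F_att + ΣF_rep = (1.1944,-0.5000)
Δp = p'−p = (0.1493,-0.0625); α = Δx/Fx = (43/288) / (43/36) = 1/8
check: Δy/Fy = (-1/16) / (-1/2) = 1/8 ✓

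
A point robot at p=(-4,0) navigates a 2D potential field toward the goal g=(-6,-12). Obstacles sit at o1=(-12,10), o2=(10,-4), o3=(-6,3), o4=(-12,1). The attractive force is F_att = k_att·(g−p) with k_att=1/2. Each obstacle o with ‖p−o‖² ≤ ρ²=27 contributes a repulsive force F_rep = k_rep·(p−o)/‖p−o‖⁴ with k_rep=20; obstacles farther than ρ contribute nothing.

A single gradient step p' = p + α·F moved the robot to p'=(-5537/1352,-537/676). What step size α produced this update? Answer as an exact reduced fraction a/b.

α = 1/8

F_att = 1/2·(g−p) = 1/2·(-2,-12) = (-1.0000,-6.0000)
o1: d²=164 > ρ²=27 → inactive
o2: d²=212 > ρ²=27 → inactive
o3: d²=13 ≤ ρ²=27; F_rep = 20·(2,-3)/13² = (0.2367,-0.3550)
o4: d²=65 > ρ²=27 → inactive
F = F_att + ΣF_rep = (-0.7633,-6.3550)
Δp = p'−p = (-0.0954,-0.7944); α = Δx/Fx = (-129/1352) / (-129/169) = 1/8
check: Δy/Fy = (-537/676) / (-1074/169) = 1/8 ✓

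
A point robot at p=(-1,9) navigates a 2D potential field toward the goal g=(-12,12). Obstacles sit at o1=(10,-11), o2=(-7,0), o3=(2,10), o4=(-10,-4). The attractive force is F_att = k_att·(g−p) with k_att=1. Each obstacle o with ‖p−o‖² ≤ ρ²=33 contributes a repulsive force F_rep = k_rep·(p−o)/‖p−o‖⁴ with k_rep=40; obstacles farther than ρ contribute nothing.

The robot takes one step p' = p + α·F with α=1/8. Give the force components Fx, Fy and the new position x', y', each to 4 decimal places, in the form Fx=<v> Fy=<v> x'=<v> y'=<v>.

Fx=-12.2000 Fy=2.6000 x'=-2.5250 y'=9.3250

F_att = 1·(g−p) = 1·(-11,3) = (-11.0000,3.0000)
o1: d²=521 > ρ²=33 → inactive
o2: d²=117 > ρ²=33 → inactive
o3: d²=10 ≤ ρ²=33; F_rep = 40·(-3,-1)/10² = (-1.2000,-0.4000)
o4: d²=250 > ρ²=33 → inactive
F = F_att + ΣF_rep = (-12.2000,2.6000)
p' = p + 1/8·F = (-2.5250,9.3250)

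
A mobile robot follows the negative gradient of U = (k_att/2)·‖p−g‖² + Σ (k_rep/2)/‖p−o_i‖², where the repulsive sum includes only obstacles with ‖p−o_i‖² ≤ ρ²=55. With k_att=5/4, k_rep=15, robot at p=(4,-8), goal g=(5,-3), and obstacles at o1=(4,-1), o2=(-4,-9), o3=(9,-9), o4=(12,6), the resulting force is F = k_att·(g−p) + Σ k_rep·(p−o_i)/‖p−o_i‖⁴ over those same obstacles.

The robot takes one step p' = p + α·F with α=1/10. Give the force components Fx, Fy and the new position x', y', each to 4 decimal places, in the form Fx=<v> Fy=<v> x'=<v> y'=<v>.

F_att = 5/4·(g−p) = 5/4·(1,5) = (1.2500,6.2500)
o1: d²=49 ≤ ρ²=55; F_rep = 15·(0,-7)/49² = (0.0000,-0.0437)
o2: d²=65 > ρ²=55 → inactive
o3: d²=26 ≤ ρ²=55; F_rep = 15·(-5,1)/26² = (-0.1109,0.0222)
o4: d²=260 > ρ²=55 → inactive
F = F_att + ΣF_rep = (1.1391,6.2285)
p' = p + 1/10·F = (4.1139,-7.3772)

Fx=1.1391 Fy=6.2285 x'=4.1139 y'=-7.3772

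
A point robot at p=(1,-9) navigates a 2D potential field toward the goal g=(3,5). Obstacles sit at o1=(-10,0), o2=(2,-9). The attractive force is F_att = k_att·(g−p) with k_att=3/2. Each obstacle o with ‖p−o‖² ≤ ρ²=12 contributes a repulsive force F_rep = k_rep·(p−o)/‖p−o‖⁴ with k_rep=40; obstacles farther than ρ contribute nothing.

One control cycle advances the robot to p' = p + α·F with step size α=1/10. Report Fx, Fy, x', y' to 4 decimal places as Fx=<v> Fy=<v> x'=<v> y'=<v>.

Fx=-37.0000 Fy=21.0000 x'=-2.7000 y'=-6.9000

F_att = 3/2·(g−p) = 3/2·(2,14) = (3.0000,21.0000)
o1: d²=202 > ρ²=12 → inactive
o2: d²=1 ≤ ρ²=12; F_rep = 40·(-1,0)/1² = (-40.0000,0.0000)
F = F_att + ΣF_rep = (-37.0000,21.0000)
p' = p + 1/10·F = (-2.7000,-6.9000)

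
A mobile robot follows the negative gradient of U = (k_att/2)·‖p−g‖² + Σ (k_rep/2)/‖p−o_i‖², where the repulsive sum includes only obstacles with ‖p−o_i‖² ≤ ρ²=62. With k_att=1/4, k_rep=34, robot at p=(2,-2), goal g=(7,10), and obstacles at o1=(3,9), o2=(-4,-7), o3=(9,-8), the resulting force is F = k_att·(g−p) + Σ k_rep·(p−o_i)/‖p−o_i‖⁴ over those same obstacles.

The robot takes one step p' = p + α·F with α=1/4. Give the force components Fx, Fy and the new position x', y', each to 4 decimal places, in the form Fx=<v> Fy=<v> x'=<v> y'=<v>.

F_att = 1/4·(g−p) = 1/4·(5,12) = (1.2500,3.0000)
o1: d²=122 > ρ²=62 → inactive
o2: d²=61 ≤ ρ²=62; F_rep = 34·(6,5)/61² = (0.0548,0.0457)
o3: d²=85 > ρ²=62 → inactive
F = F_att + ΣF_rep = (1.3048,3.0457)
p' = p + 1/4·F = (2.3262,-1.2386)

Fx=1.3048 Fy=3.0457 x'=2.3262 y'=-1.2386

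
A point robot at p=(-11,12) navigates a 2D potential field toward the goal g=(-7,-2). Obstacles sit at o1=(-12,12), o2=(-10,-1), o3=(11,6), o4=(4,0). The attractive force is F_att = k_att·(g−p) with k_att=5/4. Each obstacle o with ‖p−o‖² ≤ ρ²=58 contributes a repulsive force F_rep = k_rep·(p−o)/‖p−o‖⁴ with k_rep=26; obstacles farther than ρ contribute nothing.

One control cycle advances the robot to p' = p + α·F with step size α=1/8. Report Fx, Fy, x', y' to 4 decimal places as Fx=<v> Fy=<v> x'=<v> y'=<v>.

Fx=31.0000 Fy=-17.5000 x'=-7.1250 y'=9.8125

F_att = 5/4·(g−p) = 5/4·(4,-14) = (5.0000,-17.5000)
o1: d²=1 ≤ ρ²=58; F_rep = 26·(1,0)/1² = (26.0000,0.0000)
o2: d²=170 > ρ²=58 → inactive
o3: d²=520 > ρ²=58 → inactive
o4: d²=369 > ρ²=58 → inactive
F = F_att + ΣF_rep = (31.0000,-17.5000)
p' = p + 1/8·F = (-7.1250,9.8125)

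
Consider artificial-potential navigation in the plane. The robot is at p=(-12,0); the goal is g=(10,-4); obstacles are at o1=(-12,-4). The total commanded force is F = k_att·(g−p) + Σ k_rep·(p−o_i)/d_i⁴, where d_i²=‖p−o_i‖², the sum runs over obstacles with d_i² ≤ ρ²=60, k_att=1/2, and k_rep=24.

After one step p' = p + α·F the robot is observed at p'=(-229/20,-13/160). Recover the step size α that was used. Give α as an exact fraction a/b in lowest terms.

F_att = 1/2·(g−p) = 1/2·(22,-4) = (11.0000,-2.0000)
o1: d²=16 ≤ ρ²=60; F_rep = 24·(0,4)/16² = (0.0000,0.3750)
F = F_att + ΣF_rep = (11.0000,-1.6250)
Δp = p'−p = (0.5500,-0.0813); α = Δx/Fx = (11/20) / (11) = 1/20
check: Δy/Fy = (-13/160) / (-13/8) = 1/20 ✓

α = 1/20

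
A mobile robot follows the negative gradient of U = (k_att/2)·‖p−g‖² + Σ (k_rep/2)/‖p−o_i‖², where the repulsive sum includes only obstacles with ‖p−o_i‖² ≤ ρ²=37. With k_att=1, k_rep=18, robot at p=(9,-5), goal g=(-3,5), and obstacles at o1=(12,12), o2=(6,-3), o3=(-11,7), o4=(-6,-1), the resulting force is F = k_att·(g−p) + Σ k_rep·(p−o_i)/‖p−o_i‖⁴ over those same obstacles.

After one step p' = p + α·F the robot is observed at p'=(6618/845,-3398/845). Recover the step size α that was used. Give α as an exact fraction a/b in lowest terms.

F_att = 1·(g−p) = 1·(-12,10) = (-12.0000,10.0000)
o1: d²=298 > ρ²=37 → inactive
o2: d²=13 ≤ ρ²=37; F_rep = 18·(3,-2)/13² = (0.3195,-0.2130)
o3: d²=544 > ρ²=37 → inactive
o4: d²=241 > ρ²=37 → inactive
F = F_att + ΣF_rep = (-11.6805,9.7870)
Δp = p'−p = (-1.1680,0.9787); α = Δx/Fx = (-987/845) / (-1974/169) = 1/10
check: Δy/Fy = (827/845) / (1654/169) = 1/10 ✓

α = 1/10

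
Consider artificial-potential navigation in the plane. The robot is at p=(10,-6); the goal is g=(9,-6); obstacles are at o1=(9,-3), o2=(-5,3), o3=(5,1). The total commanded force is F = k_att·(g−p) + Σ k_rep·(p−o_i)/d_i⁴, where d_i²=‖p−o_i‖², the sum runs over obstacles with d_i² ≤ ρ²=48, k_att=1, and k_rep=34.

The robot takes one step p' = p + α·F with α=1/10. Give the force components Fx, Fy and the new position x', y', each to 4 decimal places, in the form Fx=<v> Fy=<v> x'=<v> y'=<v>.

F_att = 1·(g−p) = 1·(-1,0) = (-1.0000,0.0000)
o1: d²=10 ≤ ρ²=48; F_rep = 34·(1,-3)/10² = (0.3400,-1.0200)
o2: d²=306 > ρ²=48 → inactive
o3: d²=74 > ρ²=48 → inactive
F = F_att + ΣF_rep = (-0.6600,-1.0200)
p' = p + 1/10·F = (9.9340,-6.1020)

Fx=-0.6600 Fy=-1.0200 x'=9.9340 y'=-6.1020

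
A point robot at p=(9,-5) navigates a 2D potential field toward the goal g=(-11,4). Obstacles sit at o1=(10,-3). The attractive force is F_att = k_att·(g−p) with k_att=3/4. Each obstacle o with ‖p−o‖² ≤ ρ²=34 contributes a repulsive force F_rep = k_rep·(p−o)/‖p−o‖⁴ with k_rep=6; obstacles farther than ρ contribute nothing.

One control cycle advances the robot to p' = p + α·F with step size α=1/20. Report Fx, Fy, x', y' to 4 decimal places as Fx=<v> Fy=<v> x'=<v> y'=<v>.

F_att = 3/4·(g−p) = 3/4·(-20,9) = (-15.0000,6.7500)
o1: d²=5 ≤ ρ²=34; F_rep = 6·(-1,-2)/5² = (-0.2400,-0.4800)
F = F_att + ΣF_rep = (-15.2400,6.2700)
p' = p + 1/20·F = (8.2380,-4.6865)

Fx=-15.2400 Fy=6.2700 x'=8.2380 y'=-4.6865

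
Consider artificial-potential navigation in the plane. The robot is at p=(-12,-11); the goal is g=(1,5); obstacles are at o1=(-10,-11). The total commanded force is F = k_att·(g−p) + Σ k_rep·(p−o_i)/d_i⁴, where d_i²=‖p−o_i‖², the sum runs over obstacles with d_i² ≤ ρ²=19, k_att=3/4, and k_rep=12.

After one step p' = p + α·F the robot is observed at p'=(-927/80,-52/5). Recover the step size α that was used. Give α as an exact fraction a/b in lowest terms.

F_att = 3/4·(g−p) = 3/4·(13,16) = (9.7500,12.0000)
o1: d²=4 ≤ ρ²=19; F_rep = 12·(-2,0)/4² = (-1.5000,0.0000)
F = F_att + ΣF_rep = (8.2500,12.0000)
Δp = p'−p = (0.4125,0.6000); α = Δx/Fx = (33/80) / (33/4) = 1/20
check: Δy/Fy = (3/5) / (12) = 1/20 ✓

α = 1/20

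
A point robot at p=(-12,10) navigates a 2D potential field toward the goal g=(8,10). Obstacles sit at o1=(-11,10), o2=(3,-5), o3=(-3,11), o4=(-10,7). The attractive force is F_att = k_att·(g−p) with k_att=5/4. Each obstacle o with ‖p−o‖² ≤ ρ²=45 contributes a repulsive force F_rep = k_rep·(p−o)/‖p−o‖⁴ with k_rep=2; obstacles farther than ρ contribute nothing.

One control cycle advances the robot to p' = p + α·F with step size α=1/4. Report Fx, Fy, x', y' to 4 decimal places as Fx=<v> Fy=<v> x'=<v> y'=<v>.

Fx=22.9763 Fy=0.0355 x'=-6.2559 y'=10.0089

F_att = 5/4·(g−p) = 5/4·(20,0) = (25.0000,0.0000)
o1: d²=1 ≤ ρ²=45; F_rep = 2·(-1,0)/1² = (-2.0000,0.0000)
o2: d²=450 > ρ²=45 → inactive
o3: d²=82 > ρ²=45 → inactive
o4: d²=13 ≤ ρ²=45; F_rep = 2·(-2,3)/13² = (-0.0237,0.0355)
F = F_att + ΣF_rep = (22.9763,0.0355)
p' = p + 1/4·F = (-6.2559,10.0089)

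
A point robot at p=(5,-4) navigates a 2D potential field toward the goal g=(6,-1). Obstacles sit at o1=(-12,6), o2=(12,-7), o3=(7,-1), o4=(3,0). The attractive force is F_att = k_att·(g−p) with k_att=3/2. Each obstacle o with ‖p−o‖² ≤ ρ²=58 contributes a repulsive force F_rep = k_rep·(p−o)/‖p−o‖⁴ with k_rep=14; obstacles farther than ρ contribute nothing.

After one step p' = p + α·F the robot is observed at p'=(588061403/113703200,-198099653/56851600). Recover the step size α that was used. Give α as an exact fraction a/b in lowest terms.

α = 1/8

F_att = 3/2·(g−p) = 3/2·(1,3) = (1.5000,4.5000)
o1: d²=389 > ρ²=58 → inactive
o2: d²=58 ≤ ρ²=58; F_rep = 14·(-7,3)/58² = (-0.0291,0.0125)
o3: d²=13 ≤ ρ²=58; F_rep = 14·(-2,-3)/13² = (-0.1657,-0.2485)
o4: d²=20 ≤ ρ²=58; F_rep = 14·(2,-4)/20² = (0.0700,-0.1400)
F = F_att + ΣF_rep = (1.3752,4.1240)
Δp = p'−p = (0.1719,0.5155); α = Δx/Fx = (19545403/113703200) / (19545403/14212900) = 1/8
check: Δy/Fy = (29306747/56851600) / (29306747/7106450) = 1/8 ✓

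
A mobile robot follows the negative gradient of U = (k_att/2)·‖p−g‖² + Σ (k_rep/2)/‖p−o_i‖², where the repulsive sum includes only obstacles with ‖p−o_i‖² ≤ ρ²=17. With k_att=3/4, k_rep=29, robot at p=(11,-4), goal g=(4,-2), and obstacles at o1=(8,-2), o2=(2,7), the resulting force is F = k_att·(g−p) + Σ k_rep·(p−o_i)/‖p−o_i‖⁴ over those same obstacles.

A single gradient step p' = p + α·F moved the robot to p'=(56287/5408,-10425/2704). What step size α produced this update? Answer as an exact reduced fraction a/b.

α = 1/8

F_att = 3/4·(g−p) = 3/4·(-7,2) = (-5.2500,1.5000)
o1: d²=13 ≤ ρ²=17; F_rep = 29·(3,-2)/13² = (0.5148,-0.3432)
o2: d²=202 > ρ²=17 → inactive
F = F_att + ΣF_rep = (-4.7352,1.1568)
Δp = p'−p = (-0.5919,0.1446); α = Δx/Fx = (-3201/5408) / (-3201/676) = 1/8
check: Δy/Fy = (391/2704) / (391/338) = 1/8 ✓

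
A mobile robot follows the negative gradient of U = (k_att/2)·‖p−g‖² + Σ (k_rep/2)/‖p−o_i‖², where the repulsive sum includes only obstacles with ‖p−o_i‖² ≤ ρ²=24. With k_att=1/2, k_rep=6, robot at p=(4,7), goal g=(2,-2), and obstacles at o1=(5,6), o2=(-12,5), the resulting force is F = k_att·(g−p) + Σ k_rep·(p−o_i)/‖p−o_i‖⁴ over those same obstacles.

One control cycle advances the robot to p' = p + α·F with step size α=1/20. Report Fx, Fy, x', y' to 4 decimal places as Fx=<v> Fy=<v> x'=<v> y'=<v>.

Fx=-2.5000 Fy=-3.0000 x'=3.8750 y'=6.8500

F_att = 1/2·(g−p) = 1/2·(-2,-9) = (-1.0000,-4.5000)
o1: d²=2 ≤ ρ²=24; F_rep = 6·(-1,1)/2² = (-1.5000,1.5000)
o2: d²=260 > ρ²=24 → inactive
F = F_att + ΣF_rep = (-2.5000,-3.0000)
p' = p + 1/20·F = (3.8750,6.8500)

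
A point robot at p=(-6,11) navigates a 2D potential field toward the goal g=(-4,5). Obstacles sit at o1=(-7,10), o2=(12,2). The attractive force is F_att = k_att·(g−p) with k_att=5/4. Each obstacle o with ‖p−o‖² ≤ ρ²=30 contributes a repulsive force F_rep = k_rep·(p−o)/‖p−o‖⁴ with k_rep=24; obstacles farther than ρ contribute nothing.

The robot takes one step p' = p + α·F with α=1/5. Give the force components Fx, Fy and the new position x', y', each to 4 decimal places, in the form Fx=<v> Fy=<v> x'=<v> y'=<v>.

F_att = 5/4·(g−p) = 5/4·(2,-6) = (2.5000,-7.5000)
o1: d²=2 ≤ ρ²=30; F_rep = 24·(1,1)/2² = (6.0000,6.0000)
o2: d²=405 > ρ²=30 → inactive
F = F_att + ΣF_rep = (8.5000,-1.5000)
p' = p + 1/5·F = (-4.3000,10.7000)

Fx=8.5000 Fy=-1.5000 x'=-4.3000 y'=10.7000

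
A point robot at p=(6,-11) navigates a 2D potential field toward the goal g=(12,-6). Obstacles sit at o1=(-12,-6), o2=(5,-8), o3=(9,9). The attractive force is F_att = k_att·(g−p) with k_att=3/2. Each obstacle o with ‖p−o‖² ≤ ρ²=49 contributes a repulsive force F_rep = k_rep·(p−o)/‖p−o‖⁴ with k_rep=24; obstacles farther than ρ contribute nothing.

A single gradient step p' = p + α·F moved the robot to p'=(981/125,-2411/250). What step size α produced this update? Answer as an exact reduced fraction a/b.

F_att = 3/2·(g−p) = 3/2·(6,5) = (9.0000,7.5000)
o1: d²=349 > ρ²=49 → inactive
o2: d²=10 ≤ ρ²=49; F_rep = 24·(1,-3)/10² = (0.2400,-0.7200)
o3: d²=409 > ρ²=49 → inactive
F = F_att + ΣF_rep = (9.2400,6.7800)
Δp = p'−p = (1.8480,1.3560); α = Δx/Fx = (231/125) / (231/25) = 1/5
check: Δy/Fy = (339/250) / (339/50) = 1/5 ✓

α = 1/5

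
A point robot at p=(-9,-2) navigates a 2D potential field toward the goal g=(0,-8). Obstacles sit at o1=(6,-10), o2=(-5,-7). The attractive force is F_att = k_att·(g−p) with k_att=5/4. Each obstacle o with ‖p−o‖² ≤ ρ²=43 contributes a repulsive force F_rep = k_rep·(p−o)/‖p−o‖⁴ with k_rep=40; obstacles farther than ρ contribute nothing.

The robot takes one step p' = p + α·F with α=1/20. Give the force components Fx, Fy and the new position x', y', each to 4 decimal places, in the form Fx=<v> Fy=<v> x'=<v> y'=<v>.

Fx=11.1548 Fy=-7.3810 x'=-8.4423 y'=-2.3691

F_att = 5/4·(g−p) = 5/4·(9,-6) = (11.2500,-7.5000)
o1: d²=289 > ρ²=43 → inactive
o2: d²=41 ≤ ρ²=43; F_rep = 40·(-4,5)/41² = (-0.0952,0.1190)
F = F_att + ΣF_rep = (11.1548,-7.3810)
p' = p + 1/20·F = (-8.4423,-2.3691)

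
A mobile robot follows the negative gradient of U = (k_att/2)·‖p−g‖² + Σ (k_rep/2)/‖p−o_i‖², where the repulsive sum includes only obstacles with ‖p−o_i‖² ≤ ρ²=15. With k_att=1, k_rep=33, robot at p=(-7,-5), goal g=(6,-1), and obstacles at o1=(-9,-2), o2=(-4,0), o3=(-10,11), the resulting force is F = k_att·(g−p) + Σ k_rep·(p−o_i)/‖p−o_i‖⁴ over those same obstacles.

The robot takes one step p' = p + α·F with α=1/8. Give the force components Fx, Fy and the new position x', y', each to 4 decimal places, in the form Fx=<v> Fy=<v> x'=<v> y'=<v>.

F_att = 1·(g−p) = 1·(13,4) = (13.0000,4.0000)
o1: d²=13 ≤ ρ²=15; F_rep = 33·(2,-3)/13² = (0.3905,-0.5858)
o2: d²=34 > ρ²=15 → inactive
o3: d²=265 > ρ²=15 → inactive
F = F_att + ΣF_rep = (13.3905,3.4142)
p' = p + 1/8·F = (-5.3262,-4.5732)

Fx=13.3905 Fy=3.4142 x'=-5.3262 y'=-4.5732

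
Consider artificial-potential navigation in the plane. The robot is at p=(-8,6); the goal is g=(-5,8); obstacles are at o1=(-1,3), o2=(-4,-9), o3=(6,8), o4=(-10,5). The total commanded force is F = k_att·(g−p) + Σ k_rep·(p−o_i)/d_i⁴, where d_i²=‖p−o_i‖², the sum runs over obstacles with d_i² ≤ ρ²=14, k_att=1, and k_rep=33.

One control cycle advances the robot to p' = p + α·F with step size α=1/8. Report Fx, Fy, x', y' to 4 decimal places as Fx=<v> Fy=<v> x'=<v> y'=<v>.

F_att = 1·(g−p) = 1·(3,2) = (3.0000,2.0000)
o1: d²=58 > ρ²=14 → inactive
o2: d²=241 > ρ²=14 → inactive
o3: d²=200 > ρ²=14 → inactive
o4: d²=5 ≤ ρ²=14; F_rep = 33·(2,1)/5² = (2.6400,1.3200)
F = F_att + ΣF_rep = (5.6400,3.3200)
p' = p + 1/8·F = (-7.2950,6.4150)

Fx=5.6400 Fy=3.3200 x'=-7.2950 y'=6.4150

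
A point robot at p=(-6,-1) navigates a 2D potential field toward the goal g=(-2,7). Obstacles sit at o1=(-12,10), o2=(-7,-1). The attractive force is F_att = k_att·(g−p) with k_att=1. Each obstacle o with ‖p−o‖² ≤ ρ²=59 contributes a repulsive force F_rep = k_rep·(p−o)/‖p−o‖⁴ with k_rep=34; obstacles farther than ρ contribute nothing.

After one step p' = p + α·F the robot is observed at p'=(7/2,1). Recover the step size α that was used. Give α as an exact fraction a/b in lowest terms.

F_att = 1·(g−p) = 1·(4,8) = (4.0000,8.0000)
o1: d²=157 > ρ²=59 → inactive
o2: d²=1 ≤ ρ²=59; F_rep = 34·(1,0)/1² = (34.0000,0.0000)
F = F_att + ΣF_rep = (38.0000,8.0000)
Δp = p'−p = (9.5000,2.0000); α = Δx/Fx = (19/2) / (38) = 1/4
check: Δy/Fy = (2) / (8) = 1/4 ✓

α = 1/4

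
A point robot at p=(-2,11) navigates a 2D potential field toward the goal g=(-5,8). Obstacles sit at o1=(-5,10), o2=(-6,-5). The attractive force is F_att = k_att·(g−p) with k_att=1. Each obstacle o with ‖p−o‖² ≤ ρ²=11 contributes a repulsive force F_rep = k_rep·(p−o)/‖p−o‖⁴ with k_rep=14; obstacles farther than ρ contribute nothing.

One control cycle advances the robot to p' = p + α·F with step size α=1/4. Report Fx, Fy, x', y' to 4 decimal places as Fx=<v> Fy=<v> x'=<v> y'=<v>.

Fx=-2.5800 Fy=-2.8600 x'=-2.6450 y'=10.2850

F_att = 1·(g−p) = 1·(-3,-3) = (-3.0000,-3.0000)
o1: d²=10 ≤ ρ²=11; F_rep = 14·(3,1)/10² = (0.4200,0.1400)
o2: d²=272 > ρ²=11 → inactive
F = F_att + ΣF_rep = (-2.5800,-2.8600)
p' = p + 1/4·F = (-2.6450,10.2850)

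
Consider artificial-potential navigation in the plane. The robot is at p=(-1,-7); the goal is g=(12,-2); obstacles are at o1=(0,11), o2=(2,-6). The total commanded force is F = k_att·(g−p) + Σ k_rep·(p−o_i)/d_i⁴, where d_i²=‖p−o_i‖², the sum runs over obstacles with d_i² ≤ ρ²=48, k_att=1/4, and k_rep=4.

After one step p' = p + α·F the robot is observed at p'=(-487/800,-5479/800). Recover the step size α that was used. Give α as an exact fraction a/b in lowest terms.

F_att = 1/4·(g−p) = 1/4·(13,5) = (3.2500,1.2500)
o1: d²=325 > ρ²=48 → inactive
o2: d²=10 ≤ ρ²=48; F_rep = 4·(-3,-1)/10² = (-0.1200,-0.0400)
F = F_att + ΣF_rep = (3.1300,1.2100)
Δp = p'−p = (0.3912,0.1512); α = Δx/Fx = (313/800) / (313/100) = 1/8
check: Δy/Fy = (121/800) / (121/100) = 1/8 ✓

α = 1/8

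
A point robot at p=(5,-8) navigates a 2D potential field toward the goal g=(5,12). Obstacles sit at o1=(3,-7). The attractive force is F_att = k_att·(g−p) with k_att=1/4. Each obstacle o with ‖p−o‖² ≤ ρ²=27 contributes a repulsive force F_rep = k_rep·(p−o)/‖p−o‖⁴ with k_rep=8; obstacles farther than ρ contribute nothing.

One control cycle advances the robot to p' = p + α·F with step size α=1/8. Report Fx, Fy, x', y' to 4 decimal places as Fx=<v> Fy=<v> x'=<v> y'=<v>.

Fx=0.6400 Fy=4.6800 x'=5.0800 y'=-7.4150

F_att = 1/4·(g−p) = 1/4·(0,20) = (0.0000,5.0000)
o1: d²=5 ≤ ρ²=27; F_rep = 8·(2,-1)/5² = (0.6400,-0.3200)
F = F_att + ΣF_rep = (0.6400,4.6800)
p' = p + 1/8·F = (5.0800,-7.4150)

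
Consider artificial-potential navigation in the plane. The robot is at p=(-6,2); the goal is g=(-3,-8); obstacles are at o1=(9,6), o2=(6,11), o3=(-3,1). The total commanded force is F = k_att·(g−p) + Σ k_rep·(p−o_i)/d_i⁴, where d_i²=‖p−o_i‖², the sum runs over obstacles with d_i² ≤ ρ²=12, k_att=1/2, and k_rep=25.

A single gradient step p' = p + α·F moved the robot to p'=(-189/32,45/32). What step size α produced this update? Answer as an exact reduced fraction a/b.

α = 1/8

F_att = 1/2·(g−p) = 1/2·(3,-10) = (1.5000,-5.0000)
o1: d²=241 > ρ²=12 → inactive
o2: d²=225 > ρ²=12 → inactive
o3: d²=10 ≤ ρ²=12; F_rep = 25·(-3,1)/10² = (-0.7500,0.2500)
F = F_att + ΣF_rep = (0.7500,-4.7500)
Δp = p'−p = (0.0938,-0.5938); α = Δx/Fx = (3/32) / (3/4) = 1/8
check: Δy/Fy = (-19/32) / (-19/4) = 1/8 ✓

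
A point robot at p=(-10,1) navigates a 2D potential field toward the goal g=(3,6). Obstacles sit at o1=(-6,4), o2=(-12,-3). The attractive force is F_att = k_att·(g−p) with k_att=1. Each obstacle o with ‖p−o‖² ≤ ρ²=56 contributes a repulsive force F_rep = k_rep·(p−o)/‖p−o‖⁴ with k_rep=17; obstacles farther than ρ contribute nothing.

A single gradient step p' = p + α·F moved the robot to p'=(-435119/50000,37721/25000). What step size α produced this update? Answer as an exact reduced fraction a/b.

α = 1/10

F_att = 1·(g−p) = 1·(13,5) = (13.0000,5.0000)
o1: d²=25 ≤ ρ²=56; F_rep = 17·(-4,-3)/25² = (-0.1088,-0.0816)
o2: d²=20 ≤ ρ²=56; F_rep = 17·(2,4)/20² = (0.0850,0.1700)
F = F_att + ΣF_rep = (12.9762,5.0884)
Δp = p'−p = (1.2976,0.5088); α = Δx/Fx = (64881/50000) / (64881/5000) = 1/10
check: Δy/Fy = (12721/25000) / (12721/2500) = 1/10 ✓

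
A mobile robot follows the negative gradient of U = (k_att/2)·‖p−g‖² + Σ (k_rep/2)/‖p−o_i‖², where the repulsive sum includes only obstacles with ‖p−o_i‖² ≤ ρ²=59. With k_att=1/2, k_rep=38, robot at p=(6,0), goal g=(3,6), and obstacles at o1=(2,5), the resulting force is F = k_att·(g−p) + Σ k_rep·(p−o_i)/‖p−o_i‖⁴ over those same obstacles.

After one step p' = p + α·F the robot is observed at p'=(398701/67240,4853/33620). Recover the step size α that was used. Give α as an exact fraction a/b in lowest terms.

α = 1/20

F_att = 1/2·(g−p) = 1/2·(-3,6) = (-1.5000,3.0000)
o1: d²=41 ≤ ρ²=59; F_rep = 38·(4,-5)/41² = (0.0904,-0.1130)
F = F_att + ΣF_rep = (-1.4096,2.8870)
Δp = p'−p = (-0.0705,0.1443); α = Δx/Fx = (-4739/67240) / (-4739/3362) = 1/20
check: Δy/Fy = (4853/33620) / (4853/1681) = 1/20 ✓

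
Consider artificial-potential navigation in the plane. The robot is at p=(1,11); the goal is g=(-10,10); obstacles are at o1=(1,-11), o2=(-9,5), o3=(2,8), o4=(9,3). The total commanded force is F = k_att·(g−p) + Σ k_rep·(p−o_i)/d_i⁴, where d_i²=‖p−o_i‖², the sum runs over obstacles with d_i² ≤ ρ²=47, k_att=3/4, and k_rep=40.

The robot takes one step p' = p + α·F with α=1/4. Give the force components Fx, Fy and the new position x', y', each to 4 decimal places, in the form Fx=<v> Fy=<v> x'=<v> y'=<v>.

Fx=-8.6500 Fy=0.4500 x'=-1.1625 y'=11.1125

F_att = 3/4·(g−p) = 3/4·(-11,-1) = (-8.2500,-0.7500)
o1: d²=484 > ρ²=47 → inactive
o2: d²=136 > ρ²=47 → inactive
o3: d²=10 ≤ ρ²=47; F_rep = 40·(-1,3)/10² = (-0.4000,1.2000)
o4: d²=128 > ρ²=47 → inactive
F = F_att + ΣF_rep = (-8.6500,0.4500)
p' = p + 1/4·F = (-1.1625,11.1125)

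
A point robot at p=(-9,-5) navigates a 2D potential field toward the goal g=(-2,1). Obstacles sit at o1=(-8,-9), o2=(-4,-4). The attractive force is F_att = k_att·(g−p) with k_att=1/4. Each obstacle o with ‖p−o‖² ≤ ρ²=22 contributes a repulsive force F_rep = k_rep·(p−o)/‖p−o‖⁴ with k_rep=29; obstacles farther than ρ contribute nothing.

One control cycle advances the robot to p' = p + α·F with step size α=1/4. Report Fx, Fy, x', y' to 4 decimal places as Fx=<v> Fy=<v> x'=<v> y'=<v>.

Fx=1.6497 Fy=1.9014 x'=-8.5876 y'=-4.5247

F_att = 1/4·(g−p) = 1/4·(7,6) = (1.7500,1.5000)
o1: d²=17 ≤ ρ²=22; F_rep = 29·(-1,4)/17² = (-0.1003,0.4014)
o2: d²=26 > ρ²=22 → inactive
F = F_att + ΣF_rep = (1.6497,1.9014)
p' = p + 1/4·F = (-8.5876,-4.5247)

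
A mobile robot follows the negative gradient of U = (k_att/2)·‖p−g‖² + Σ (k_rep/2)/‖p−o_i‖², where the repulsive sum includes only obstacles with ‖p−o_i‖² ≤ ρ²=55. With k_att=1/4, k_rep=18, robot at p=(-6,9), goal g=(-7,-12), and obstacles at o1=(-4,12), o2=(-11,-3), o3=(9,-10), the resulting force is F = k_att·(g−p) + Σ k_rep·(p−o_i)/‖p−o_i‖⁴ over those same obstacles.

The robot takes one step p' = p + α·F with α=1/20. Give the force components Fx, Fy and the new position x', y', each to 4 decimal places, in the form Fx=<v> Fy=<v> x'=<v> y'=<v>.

Fx=-0.4630 Fy=-5.5695 x'=-6.0232 y'=8.7215

F_att = 1/4·(g−p) = 1/4·(-1,-21) = (-0.2500,-5.2500)
o1: d²=13 ≤ ρ²=55; F_rep = 18·(-2,-3)/13² = (-0.2130,-0.3195)
o2: d²=169 > ρ²=55 → inactive
o3: d²=586 > ρ²=55 → inactive
F = F_att + ΣF_rep = (-0.4630,-5.5695)
p' = p + 1/20·F = (-6.0232,8.7215)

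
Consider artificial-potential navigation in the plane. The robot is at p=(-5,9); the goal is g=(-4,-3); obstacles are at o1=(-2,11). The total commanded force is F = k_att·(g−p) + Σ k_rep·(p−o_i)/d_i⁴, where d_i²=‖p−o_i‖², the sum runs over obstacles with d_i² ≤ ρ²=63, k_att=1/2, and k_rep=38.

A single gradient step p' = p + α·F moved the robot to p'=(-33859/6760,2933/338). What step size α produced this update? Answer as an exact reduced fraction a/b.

α = 1/20

F_att = 1/2·(g−p) = 1/2·(1,-12) = (0.5000,-6.0000)
o1: d²=13 ≤ ρ²=63; F_rep = 38·(-3,-2)/13² = (-0.6746,-0.4497)
F = F_att + ΣF_rep = (-0.1746,-6.4497)
Δp = p'−p = (-0.0087,-0.3225); α = Δx/Fx = (-59/6760) / (-59/338) = 1/20
check: Δy/Fy = (-109/338) / (-1090/169) = 1/20 ✓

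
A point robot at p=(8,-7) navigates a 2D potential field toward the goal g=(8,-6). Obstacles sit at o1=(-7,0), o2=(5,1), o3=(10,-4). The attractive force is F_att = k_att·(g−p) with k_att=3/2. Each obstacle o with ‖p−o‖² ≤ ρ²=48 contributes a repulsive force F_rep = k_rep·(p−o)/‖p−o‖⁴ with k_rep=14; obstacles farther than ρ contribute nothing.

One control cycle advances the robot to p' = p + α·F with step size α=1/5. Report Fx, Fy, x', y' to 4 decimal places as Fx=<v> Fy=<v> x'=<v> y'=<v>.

F_att = 3/2·(g−p) = 3/2·(0,1) = (0.0000,1.5000)
o1: d²=274 > ρ²=48 → inactive
o2: d²=73 > ρ²=48 → inactive
o3: d²=13 ≤ ρ²=48; F_rep = 14·(-2,-3)/13² = (-0.1657,-0.2485)
F = F_att + ΣF_rep = (-0.1657,1.2515)
p' = p + 1/5·F = (7.9669,-6.7497)

Fx=-0.1657 Fy=1.2515 x'=7.9669 y'=-6.7497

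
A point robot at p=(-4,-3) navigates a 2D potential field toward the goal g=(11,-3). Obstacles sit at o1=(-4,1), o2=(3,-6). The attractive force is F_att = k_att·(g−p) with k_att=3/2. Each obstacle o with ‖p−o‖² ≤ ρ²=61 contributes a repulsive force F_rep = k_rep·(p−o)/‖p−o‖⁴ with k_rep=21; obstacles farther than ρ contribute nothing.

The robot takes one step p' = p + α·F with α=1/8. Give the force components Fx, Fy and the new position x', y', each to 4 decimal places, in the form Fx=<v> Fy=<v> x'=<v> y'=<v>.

Fx=22.4563 Fy=-0.3094 x'=-1.1930 y'=-3.0387

F_att = 3/2·(g−p) = 3/2·(15,0) = (22.5000,0.0000)
o1: d²=16 ≤ ρ²=61; F_rep = 21·(0,-4)/16² = (0.0000,-0.3281)
o2: d²=58 ≤ ρ²=61; F_rep = 21·(-7,3)/58² = (-0.0437,0.0187)
F = F_att + ΣF_rep = (22.4563,-0.3094)
p' = p + 1/8·F = (-1.1930,-3.0387)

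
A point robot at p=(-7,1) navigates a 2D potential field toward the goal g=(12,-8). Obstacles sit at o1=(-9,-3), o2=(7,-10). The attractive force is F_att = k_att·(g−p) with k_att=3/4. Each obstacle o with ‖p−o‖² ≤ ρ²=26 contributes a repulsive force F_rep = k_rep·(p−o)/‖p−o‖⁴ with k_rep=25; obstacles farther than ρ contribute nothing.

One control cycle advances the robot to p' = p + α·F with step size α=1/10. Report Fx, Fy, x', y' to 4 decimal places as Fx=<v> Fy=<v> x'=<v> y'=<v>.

F_att = 3/4·(g−p) = 3/4·(19,-9) = (14.2500,-6.7500)
o1: d²=20 ≤ ρ²=26; F_rep = 25·(2,4)/20² = (0.1250,0.2500)
o2: d²=317 > ρ²=26 → inactive
F = F_att + ΣF_rep = (14.3750,-6.5000)
p' = p + 1/10·F = (-5.5625,0.3500)

Fx=14.3750 Fy=-6.5000 x'=-5.5625 y'=0.3500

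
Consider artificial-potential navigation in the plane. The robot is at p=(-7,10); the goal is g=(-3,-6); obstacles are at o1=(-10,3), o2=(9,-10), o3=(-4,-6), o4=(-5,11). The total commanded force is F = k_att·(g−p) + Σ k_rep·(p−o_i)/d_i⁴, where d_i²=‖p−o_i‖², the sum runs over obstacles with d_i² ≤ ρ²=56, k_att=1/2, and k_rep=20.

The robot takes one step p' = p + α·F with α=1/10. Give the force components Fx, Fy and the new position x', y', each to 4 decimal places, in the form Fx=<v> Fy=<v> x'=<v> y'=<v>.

Fx=0.4000 Fy=-8.8000 x'=-6.9600 y'=9.1200

F_att = 1/2·(g−p) = 1/2·(4,-16) = (2.0000,-8.0000)
o1: d²=58 > ρ²=56 → inactive
o2: d²=656 > ρ²=56 → inactive
o3: d²=265 > ρ²=56 → inactive
o4: d²=5 ≤ ρ²=56; F_rep = 20·(-2,-1)/5² = (-1.6000,-0.8000)
F = F_att + ΣF_rep = (0.4000,-8.8000)
p' = p + 1/10·F = (-6.9600,9.1200)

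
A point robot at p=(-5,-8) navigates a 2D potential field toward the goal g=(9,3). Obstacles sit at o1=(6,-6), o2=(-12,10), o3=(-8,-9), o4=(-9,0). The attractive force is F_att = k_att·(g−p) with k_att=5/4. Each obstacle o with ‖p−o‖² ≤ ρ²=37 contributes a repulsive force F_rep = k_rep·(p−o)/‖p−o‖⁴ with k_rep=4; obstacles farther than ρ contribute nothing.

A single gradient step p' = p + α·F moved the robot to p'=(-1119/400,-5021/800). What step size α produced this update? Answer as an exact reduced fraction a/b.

α = 1/8

F_att = 5/4·(g−p) = 5/4·(14,11) = (17.5000,13.7500)
o1: d²=125 > ρ²=37 → inactive
o2: d²=373 > ρ²=37 → inactive
o3: d²=10 ≤ ρ²=37; F_rep = 4·(3,1)/10² = (0.1200,0.0400)
o4: d²=80 > ρ²=37 → inactive
F = F_att + ΣF_rep = (17.6200,13.7900)
Δp = p'−p = (2.2025,1.7237); α = Δx/Fx = (881/400) / (881/50) = 1/8
check: Δy/Fy = (1379/800) / (1379/100) = 1/8 ✓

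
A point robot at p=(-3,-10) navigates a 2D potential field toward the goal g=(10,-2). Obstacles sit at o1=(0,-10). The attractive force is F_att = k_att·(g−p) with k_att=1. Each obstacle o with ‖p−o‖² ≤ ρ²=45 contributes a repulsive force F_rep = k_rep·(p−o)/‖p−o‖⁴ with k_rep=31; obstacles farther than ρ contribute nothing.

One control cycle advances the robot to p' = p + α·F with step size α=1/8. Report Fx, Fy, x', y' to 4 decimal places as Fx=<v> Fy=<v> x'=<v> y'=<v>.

Fx=11.8519 Fy=8.0000 x'=-1.5185 y'=-9.0000

F_att = 1·(g−p) = 1·(13,8) = (13.0000,8.0000)
o1: d²=9 ≤ ρ²=45; F_rep = 31·(-3,0)/9² = (-1.1481,0.0000)
F = F_att + ΣF_rep = (11.8519,8.0000)
p' = p + 1/8·F = (-1.5185,-9.0000)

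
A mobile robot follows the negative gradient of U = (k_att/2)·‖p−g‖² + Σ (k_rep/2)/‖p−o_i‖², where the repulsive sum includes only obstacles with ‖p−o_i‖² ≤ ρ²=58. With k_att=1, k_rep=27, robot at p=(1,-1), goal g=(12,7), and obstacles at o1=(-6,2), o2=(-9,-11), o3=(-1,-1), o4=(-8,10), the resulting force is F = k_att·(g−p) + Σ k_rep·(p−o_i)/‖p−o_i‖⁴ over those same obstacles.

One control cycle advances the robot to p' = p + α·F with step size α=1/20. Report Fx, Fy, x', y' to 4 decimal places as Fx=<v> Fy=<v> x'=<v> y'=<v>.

F_att = 1·(g−p) = 1·(11,8) = (11.0000,8.0000)
o1: d²=58 ≤ ρ²=58; F_rep = 27·(7,-3)/58² = (0.0562,-0.0241)
o2: d²=200 > ρ²=58 → inactive
o3: d²=4 ≤ ρ²=58; F_rep = 27·(2,0)/4² = (3.3750,0.0000)
o4: d²=202 > ρ²=58 → inactive
F = F_att + ΣF_rep = (14.4312,7.9759)
p' = p + 1/20·F = (1.7216,-0.6012)

Fx=14.4312 Fy=7.9759 x'=1.7216 y'=-0.6012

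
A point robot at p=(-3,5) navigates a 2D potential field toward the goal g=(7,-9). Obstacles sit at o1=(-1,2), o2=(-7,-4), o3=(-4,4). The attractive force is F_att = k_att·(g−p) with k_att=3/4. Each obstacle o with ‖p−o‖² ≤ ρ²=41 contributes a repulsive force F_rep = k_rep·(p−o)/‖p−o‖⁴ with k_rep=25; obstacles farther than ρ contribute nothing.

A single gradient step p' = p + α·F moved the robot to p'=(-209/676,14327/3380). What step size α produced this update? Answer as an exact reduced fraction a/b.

α = 1/5

F_att = 3/4·(g−p) = 3/4·(10,-14) = (7.5000,-10.5000)
o1: d²=13 ≤ ρ²=41; F_rep = 25·(-2,3)/13² = (-0.2959,0.4438)
o2: d²=97 > ρ²=41 → inactive
o3: d²=2 ≤ ρ²=41; F_rep = 25·(1,1)/2² = (6.2500,6.2500)
F = F_att + ΣF_rep = (13.4541,-3.8062)
Δp = p'−p = (2.6908,-0.7612); α = Δx/Fx = (1819/676) / (9095/676) = 1/5
check: Δy/Fy = (-2573/3380) / (-2573/676) = 1/5 ✓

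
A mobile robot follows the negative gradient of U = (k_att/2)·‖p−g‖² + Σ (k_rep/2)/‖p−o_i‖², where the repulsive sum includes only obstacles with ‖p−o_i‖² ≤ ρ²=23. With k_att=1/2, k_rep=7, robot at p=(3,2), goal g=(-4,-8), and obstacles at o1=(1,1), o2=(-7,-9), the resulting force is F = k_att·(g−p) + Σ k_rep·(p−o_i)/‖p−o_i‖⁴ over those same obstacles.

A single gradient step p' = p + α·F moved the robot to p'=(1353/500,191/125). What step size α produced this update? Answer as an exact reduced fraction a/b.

F_att = 1/2·(g−p) = 1/2·(-7,-10) = (-3.5000,-5.0000)
o1: d²=5 ≤ ρ²=23; F_rep = 7·(2,1)/5² = (0.5600,0.2800)
o2: d²=221 > ρ²=23 → inactive
F = F_att + ΣF_rep = (-2.9400,-4.7200)
Δp = p'−p = (-0.2940,-0.4720); α = Δx/Fx = (-147/500) / (-147/50) = 1/10
check: Δy/Fy = (-59/125) / (-118/25) = 1/10 ✓

α = 1/10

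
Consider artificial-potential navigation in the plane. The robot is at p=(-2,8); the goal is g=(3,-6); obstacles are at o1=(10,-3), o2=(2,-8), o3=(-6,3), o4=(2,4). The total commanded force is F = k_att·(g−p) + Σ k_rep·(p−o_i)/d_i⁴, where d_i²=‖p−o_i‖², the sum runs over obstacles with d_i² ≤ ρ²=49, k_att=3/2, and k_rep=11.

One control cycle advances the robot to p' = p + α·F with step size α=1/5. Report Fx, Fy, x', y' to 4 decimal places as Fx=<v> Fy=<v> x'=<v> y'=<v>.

Fx=7.4832 Fy=-20.9243 x'=-0.5034 y'=3.8151

F_att = 3/2·(g−p) = 3/2·(5,-14) = (7.5000,-21.0000)
o1: d²=265 > ρ²=49 → inactive
o2: d²=272 > ρ²=49 → inactive
o3: d²=41 ≤ ρ²=49; F_rep = 11·(4,5)/41² = (0.0262,0.0327)
o4: d²=32 ≤ ρ²=49; F_rep = 11·(-4,4)/32² = (-0.0430,0.0430)
F = F_att + ΣF_rep = (7.4832,-20.9243)
p' = p + 1/5·F = (-0.5034,3.8151)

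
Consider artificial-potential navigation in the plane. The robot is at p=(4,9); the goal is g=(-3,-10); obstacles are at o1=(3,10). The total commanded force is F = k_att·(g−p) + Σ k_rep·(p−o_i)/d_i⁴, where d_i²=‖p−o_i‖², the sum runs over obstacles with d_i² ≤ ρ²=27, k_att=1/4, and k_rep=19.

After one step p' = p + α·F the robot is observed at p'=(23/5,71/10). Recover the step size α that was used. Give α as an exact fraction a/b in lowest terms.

α = 1/5

F_att = 1/4·(g−p) = 1/4·(-7,-19) = (-1.7500,-4.7500)
o1: d²=2 ≤ ρ²=27; F_rep = 19·(1,-1)/2² = (4.7500,-4.7500)
F = F_att + ΣF_rep = (3.0000,-9.5000)
Δp = p'−p = (0.6000,-1.9000); α = Δx/Fx = (3/5) / (3) = 1/5
check: Δy/Fy = (-19/10) / (-19/2) = 1/5 ✓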